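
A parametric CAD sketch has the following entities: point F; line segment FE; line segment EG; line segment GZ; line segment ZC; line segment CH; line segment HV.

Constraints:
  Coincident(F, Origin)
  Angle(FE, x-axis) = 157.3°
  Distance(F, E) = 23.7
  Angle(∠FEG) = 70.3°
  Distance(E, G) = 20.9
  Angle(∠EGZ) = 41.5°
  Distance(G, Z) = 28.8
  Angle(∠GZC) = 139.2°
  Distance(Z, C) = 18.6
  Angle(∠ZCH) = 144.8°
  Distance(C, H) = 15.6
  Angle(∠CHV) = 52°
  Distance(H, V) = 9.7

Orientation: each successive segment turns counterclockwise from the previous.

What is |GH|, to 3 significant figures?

54.0

F is at the origin; FE runs at 157.3° with length 23.7, so E = (-21.9, 9.15). ∠FEG = 70.3° gives EG at -93.0° from the x-axis; with |EG| = 20.9, G = (-23.0, -11.7). ∠EGZ = 41.5° gives GZ at 45.5° from the x-axis; with |GZ| = 28.8, Z = (-2.77, 8.82). ∠GZC = 139.2° gives ZC at 86.3° from the x-axis; with |ZC| = 18.6, C = (-1.57, 27.4). ∠ZCH = 144.8° gives CH at 122° from the x-axis; with |CH| = 15.6, H = (-9.72, 40.7). Then |GH| = |H − G| = 54.0.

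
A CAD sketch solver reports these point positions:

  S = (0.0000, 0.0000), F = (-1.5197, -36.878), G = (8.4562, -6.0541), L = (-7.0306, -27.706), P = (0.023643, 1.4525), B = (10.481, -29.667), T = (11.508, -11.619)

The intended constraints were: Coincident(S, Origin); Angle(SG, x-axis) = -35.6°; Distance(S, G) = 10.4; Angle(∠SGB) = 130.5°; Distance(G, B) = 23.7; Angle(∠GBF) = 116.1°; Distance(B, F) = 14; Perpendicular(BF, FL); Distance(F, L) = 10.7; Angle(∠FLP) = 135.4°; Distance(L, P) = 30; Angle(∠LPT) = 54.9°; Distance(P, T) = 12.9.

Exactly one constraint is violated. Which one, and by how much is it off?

Distance(P, T) = 12.9 — off by 4.50.

S = (0.00, 0.00) ✓; SG at -35.60° ✓; |SG| = 10.40 ✓; ∠SGB = 130.5° ✓; |GB| = 23.70 ✓; ∠GBF = 116.1° ✓; |BF| = 14.00 ✓; ∠(BF, FL) = 90.00° ✓; |FL| = 10.70 ✓; ∠FLP = 135.4° ✓; |LP| = 30.00 ✓; ∠LPT = 54.90° ✓; |PT| = 17.40 ✗.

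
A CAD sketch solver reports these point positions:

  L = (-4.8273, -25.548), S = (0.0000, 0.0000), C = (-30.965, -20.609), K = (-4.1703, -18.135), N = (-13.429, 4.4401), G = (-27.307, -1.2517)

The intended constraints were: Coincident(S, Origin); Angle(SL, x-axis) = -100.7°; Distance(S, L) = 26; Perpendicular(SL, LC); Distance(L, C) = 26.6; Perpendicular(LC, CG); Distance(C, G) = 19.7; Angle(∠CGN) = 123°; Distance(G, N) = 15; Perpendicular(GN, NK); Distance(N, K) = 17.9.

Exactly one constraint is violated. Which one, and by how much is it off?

Distance(N, K) = 17.9 — off by 6.50.

S = (0.00, 0.00) ✓; SL at -100.7° ✓; |SL| = 26.00 ✓; ∠(SL, LC) = 90.00° ✓; |LC| = 26.60 ✓; ∠(LC, CG) = 90.00° ✓; |CG| = 19.70 ✓; ∠CGN = 123.0° ✓; |GN| = 15.00 ✓; ∠(GN, NK) = 90.00° ✓; |NK| = 24.40 ✗.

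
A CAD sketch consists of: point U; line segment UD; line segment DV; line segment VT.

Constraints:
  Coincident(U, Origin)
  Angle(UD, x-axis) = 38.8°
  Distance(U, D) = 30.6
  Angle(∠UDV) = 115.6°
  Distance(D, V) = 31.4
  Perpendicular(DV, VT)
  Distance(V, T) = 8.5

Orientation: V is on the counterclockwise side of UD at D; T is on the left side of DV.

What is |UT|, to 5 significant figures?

48.536

∠UDV = 115.6°, so DV runs at 38.8° + (180° − 115.6°) = 103.20° from the x-axis; with |DV| = 31.4, V = D + 31.4·(cos 103.20°, sin 103.20°) = (16.678, 49.744). DV is perpendicular to VT; with |VT| = 8.5 on the left of DV, T = V + 8.5·(-0.97358, -0.22835) = (8.4021, 47.803). Then |UT| = |T − U| = 48.536.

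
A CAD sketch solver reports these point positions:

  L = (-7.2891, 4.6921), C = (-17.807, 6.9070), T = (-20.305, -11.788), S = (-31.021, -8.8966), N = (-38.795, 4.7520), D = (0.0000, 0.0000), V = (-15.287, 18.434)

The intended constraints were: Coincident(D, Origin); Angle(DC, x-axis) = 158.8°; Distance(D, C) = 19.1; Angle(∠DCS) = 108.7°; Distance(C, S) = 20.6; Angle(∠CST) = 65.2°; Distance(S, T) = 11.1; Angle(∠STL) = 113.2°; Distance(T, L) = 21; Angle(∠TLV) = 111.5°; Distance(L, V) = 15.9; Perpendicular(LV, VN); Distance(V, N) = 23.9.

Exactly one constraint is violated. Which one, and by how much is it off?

Distance(V, N) = 23.9 — off by 3.30.

D = (0.00, 0.00) ✓; DC at 158.8° ✓; |DC| = 19.10 ✓; ∠DCS = 108.7° ✓; |CS| = 20.60 ✓; ∠CST = 65.20° ✓; |ST| = 11.10 ✓; ∠STL = 113.2° ✓; |TL| = 21.00 ✓; ∠TLV = 111.5° ✓; |LV| = 15.90 ✓; ∠(LV, VN) = 90.00° ✓; |VN| = 27.20 ✗.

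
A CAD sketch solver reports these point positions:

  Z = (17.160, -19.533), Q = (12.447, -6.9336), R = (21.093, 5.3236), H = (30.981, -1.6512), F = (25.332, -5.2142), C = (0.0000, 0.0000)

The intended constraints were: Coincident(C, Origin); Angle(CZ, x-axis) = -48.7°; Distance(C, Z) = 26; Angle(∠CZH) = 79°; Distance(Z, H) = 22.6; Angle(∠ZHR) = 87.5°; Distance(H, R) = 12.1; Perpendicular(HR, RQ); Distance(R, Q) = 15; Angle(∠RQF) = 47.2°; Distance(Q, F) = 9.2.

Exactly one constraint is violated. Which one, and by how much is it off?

Distance(Q, F) = 9.2 — off by 3.80.

C = (0.00, 0.00) ✓; CZ at -48.70° ✓; |CZ| = 26.00 ✓; ∠CZH = 79.00° ✓; |ZH| = 22.60 ✓; ∠ZHR = 87.50° ✓; |HR| = 12.10 ✓; ∠(HR, RQ) = 90.00° ✓; |RQ| = 15.00 ✓; ∠RQF = 47.20° ✓; |QF| = 13.00 ✗.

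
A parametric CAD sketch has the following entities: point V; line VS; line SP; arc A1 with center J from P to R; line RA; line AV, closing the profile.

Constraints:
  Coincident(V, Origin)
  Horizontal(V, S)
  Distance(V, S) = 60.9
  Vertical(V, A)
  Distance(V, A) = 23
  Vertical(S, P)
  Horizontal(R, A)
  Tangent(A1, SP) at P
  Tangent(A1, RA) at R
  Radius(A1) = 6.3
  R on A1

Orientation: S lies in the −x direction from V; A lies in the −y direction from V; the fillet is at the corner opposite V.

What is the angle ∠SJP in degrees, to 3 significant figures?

69.3°

The virtual corner opposite V is at (-60.9, -23.0). Tangency of A1 to SP means the radius JP is perpendicular to SP and A1 meets RA tangentially, so JR is at right angles to RA, with radius 6.3, so the center J sits 6.3 in from both sides at J = (-54.6, -16.7). That places the tangent points at P = (-60.9, -16.7) on SP and R = (-54.6, -23.0) on RA. Then cos ∠SJP = JS·JP / (|JS||JP|), giving 69.3°.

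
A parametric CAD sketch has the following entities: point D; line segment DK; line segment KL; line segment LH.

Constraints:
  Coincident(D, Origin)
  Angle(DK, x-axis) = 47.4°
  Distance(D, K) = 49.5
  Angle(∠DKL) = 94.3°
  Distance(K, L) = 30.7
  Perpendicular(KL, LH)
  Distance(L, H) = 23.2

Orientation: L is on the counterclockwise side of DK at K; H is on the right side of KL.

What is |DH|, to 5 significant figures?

80.307

∠DKL = 94.3°, so KL runs at 47.4° + (180° − 94.3°) = 133.10° from the x-axis; with |KL| = 30.7, L = K + 30.7·(cos 133.10°, sin 133.10°) = (12.529, 58.853). KL ⟂ LH; with |LH| = 23.2 on the right of KL, H = L + 23.2·(0.73016, 0.68327) = (29.469, 74.705). Then |DH| = |H − D| = 80.307.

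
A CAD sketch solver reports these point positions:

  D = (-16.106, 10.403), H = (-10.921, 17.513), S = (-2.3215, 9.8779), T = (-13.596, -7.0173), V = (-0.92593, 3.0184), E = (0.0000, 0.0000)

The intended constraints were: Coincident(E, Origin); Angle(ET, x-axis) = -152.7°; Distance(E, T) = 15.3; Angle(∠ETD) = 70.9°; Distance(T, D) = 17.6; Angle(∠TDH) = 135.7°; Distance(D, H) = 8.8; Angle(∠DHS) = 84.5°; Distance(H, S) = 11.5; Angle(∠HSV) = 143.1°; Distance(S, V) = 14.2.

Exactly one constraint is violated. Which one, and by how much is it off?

Distance(S, V) = 14.2 — off by 7.20.

E = (0.00, 0.00) ✓; ET at -152.7° ✓; |ET| = 15.30 ✓; ∠ETD = 70.90° ✓; |TD| = 17.60 ✓; ∠TDH = 135.7° ✓; |DH| = 8.800 ✓; ∠DHS = 84.50° ✓; |HS| = 11.50 ✓; ∠HSV = 143.1° ✓; |SV| = 7.000 ✗.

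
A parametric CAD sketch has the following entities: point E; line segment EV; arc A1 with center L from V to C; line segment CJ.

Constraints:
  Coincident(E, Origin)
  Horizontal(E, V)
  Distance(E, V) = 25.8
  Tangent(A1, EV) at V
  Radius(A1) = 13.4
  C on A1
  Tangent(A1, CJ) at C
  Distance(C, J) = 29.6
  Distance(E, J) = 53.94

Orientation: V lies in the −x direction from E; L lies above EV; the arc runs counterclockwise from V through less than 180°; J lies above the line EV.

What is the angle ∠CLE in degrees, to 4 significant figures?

56.62°

E is at the origin; E and V share the same y with |EV| = 25.8 and V on the −x side, so V = (-25.80, 0.000). A1 meets EV tangentially, so LV is at right angles to EV, so L = V + (0, 13.4) = (-25.80, 13.40). Since LC ⟂ CJ (tangency), |LJ| = √(13.4² + 29.6²) = 32.49 regardless of where C sits on A1. So J lies on both circle(E, 53.94) and circle(L, 32.49); the above-EV intersection is J = (-28.53, 45.78). C is the foot of the tangent from J: C = (-14.10, 19.93).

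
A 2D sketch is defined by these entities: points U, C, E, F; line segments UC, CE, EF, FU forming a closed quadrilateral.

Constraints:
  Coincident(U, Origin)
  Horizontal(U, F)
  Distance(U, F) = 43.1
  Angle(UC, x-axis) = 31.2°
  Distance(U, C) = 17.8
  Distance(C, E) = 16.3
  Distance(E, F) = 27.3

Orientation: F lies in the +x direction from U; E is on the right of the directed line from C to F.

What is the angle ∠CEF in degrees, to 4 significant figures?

80.36°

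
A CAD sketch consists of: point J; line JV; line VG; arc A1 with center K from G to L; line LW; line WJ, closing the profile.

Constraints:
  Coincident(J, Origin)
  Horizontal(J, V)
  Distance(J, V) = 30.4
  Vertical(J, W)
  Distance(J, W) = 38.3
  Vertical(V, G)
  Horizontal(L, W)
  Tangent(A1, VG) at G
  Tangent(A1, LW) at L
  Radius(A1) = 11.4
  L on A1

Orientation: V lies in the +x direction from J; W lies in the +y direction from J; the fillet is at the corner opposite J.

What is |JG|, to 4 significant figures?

40.59

J is at the origin; JV is horizontal with |JV| = 30.4 and V on the +x side, so V = (30.40, 0.000). J and W share the same x with |JW| = 38.3 and W on the +y side, so W = (0.000, 38.30). The virtual corner opposite J is at (30.40, 38.30). Since A1 is tangent to VG there, KG ⟂ VG and A1 meets LW tangentially, so KL is at right angles to LW, with radius 11.4, so the center K sits 11.4 in from both sides at K = (19.00, 26.90). That places the tangent points at G = (30.40, 26.90) on VG and L = (19.00, 38.30) on LW. Then |JG| = |G − J| = 40.59.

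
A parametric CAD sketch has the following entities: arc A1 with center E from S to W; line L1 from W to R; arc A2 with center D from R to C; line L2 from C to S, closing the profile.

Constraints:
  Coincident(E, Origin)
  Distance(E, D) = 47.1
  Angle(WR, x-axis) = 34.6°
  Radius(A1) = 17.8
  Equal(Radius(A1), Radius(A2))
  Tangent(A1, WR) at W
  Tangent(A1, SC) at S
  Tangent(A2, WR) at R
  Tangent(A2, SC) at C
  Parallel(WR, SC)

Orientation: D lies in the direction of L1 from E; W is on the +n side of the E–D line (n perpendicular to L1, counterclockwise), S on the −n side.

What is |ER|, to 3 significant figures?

50.4

The slot axis is L1's direction at 34.6°, so u = (cos 34.6°, sin 34.6°) = (0.823, 0.568) and n = (−sin 34.6°, cos 34.6°) = (-0.568, 0.823). E is at the origin and D lies 47.1 along u from E, so D = 47.1·u = (38.8, 26.7). Tangency of A1 to both parallel lines with radius 17.8 puts W and S at E ± 17.8·n: W = (-10.1, 14.7), S = (10.1, -14.7). Equal radii place R and C the same way about D: R = D + 17.8·n = (28.7, 41.4), C = D − 17.8·n = (48.9, 12.1). Then |ER| = |R − E| = 50.4.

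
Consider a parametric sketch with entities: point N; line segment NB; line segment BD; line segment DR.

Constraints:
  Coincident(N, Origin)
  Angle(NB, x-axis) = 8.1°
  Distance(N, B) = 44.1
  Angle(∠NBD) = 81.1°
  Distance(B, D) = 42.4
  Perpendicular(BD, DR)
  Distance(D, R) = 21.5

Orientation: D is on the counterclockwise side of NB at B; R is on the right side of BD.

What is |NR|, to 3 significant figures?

74.2

N is at the origin; NB runs at 8.1° with length 44.1, so B = 44.1·(cos 8.1°, sin 8.1°) = (43.7, 6.21). ∠NBD = 81.1°, so BD runs at 8.1° + (180° − 81.1°) = 107° from the x-axis; with |BD| = 42.4, D = B + 42.4·(cos 107°, sin 107°) = (31.3, 46.8). The perpendicularity gives DR at right angles to BD; with |DR| = 21.5 on the right of BD, R = D + 21.5·(0.956, 0.292) = (51.8, 53.0). Then |NR| = |R − N| = 74.2.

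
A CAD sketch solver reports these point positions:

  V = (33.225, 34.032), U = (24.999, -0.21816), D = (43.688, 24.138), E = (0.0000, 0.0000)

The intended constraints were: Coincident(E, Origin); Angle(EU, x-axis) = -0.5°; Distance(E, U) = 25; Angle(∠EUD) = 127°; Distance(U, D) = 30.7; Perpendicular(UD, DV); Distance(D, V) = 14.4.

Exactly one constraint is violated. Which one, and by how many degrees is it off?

Perpendicular(UD, DV) — off by 5.90°.

E = (0.00, 0.00) ✓; EU at -0.5000° ✓; |EU| = 25.00 ✓; ∠EUD = 127.0° ✓; |UD| = 30.70 ✓; ∠(UD, DV) = 84.10° ✗; |DV| = 14.40 ✓.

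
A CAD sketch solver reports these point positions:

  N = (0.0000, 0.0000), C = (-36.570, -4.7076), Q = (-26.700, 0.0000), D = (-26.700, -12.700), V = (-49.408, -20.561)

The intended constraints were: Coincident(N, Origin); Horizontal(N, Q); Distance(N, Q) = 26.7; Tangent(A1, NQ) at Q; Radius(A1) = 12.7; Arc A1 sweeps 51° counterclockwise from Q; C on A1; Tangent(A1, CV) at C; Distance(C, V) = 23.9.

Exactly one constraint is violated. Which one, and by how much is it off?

Distance(C, V) = 23.9 — off by 3.50.

N = (0.00, 0.00) ✓; N.y = 0.00, Q.y = 0.00 ✓; |NQ| = 26.70 ✓; ∠(DQ, QN) = 90.00° ✓; |DQ| = 12.70 ✓; bearing(D→C) − bearing(D→Q) = 51.00° ✓; |DC| = 12.70 ✓; ∠(DC, CV) = 90.00° ✓; |CV| = 20.40 ✗.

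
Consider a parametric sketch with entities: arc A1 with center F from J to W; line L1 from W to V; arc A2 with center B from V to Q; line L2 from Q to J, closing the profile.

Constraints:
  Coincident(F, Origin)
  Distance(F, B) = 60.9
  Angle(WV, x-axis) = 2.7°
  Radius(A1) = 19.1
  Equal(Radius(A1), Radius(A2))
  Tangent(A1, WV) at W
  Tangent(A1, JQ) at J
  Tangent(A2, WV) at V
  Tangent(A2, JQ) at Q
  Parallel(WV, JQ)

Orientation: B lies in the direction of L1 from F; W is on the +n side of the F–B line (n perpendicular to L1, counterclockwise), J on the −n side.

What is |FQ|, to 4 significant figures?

63.82

Tangency of A1 to both parallel lines with radius 19.1 puts W and J at F ± 19.1·n: W = (-0.8997, 19.08), J = (0.8997, -19.08). Equal radii place V and Q the same way about B: V = B + 19.1·n = (59.93, 21.95), Q = B − 19.1·n = (61.73, -16.21). Then |FQ| = |Q − F| = 63.82.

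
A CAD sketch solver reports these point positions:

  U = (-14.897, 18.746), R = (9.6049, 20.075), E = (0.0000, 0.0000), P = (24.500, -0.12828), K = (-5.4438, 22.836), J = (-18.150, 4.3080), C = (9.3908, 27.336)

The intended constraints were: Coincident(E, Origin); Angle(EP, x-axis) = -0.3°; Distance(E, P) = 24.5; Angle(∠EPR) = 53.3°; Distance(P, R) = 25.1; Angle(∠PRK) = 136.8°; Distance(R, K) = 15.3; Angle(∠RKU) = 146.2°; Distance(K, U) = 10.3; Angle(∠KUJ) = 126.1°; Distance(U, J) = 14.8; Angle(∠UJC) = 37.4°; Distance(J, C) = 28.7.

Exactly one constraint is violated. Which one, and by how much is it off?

Distance(J, C) = 28.7 — off by 7.20.

E = (0.00, 0.00) ✓; EP at -0.3000° ✓; |EP| = 24.50 ✓; ∠EPR = 53.30° ✓; |PR| = 25.10 ✓; ∠PRK = 136.8° ✓; |RK| = 15.30 ✓; ∠RKU = 146.2° ✓; |KU| = 10.30 ✓; ∠KUJ = 126.1° ✓; |UJ| = 14.80 ✓; ∠UJC = 37.40° ✓; |JC| = 35.90 ✗.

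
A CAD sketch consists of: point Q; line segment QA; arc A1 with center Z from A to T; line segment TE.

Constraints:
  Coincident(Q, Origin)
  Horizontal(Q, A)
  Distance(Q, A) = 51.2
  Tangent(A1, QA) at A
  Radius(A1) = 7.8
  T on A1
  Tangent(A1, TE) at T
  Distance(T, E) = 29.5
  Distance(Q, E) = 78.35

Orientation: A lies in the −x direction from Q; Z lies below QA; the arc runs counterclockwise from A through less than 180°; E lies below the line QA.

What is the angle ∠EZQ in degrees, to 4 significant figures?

143.0°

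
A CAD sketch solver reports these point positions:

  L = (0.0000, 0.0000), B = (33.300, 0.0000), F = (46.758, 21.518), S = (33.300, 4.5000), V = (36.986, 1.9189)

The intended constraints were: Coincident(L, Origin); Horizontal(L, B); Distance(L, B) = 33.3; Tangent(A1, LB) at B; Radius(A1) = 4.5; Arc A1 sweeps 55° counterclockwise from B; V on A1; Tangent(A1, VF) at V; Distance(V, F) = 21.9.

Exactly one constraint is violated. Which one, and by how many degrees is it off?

Tangent(A1, VF) at V — off by 8.50°.

L = (0.00, 0.00) ✓; L.y = 0.00, B.y = 0.00 ✓; |LB| = 33.30 ✓; ∠(SB, BL) = 90.00° ✓; |SB| = 4.500 ✓; bearing(S→V) − bearing(S→B) = 55.00° ✓; |SV| = 4.500 ✓; ∠(SV, VF) = 81.50° ✗; |VF| = 21.90 ✓.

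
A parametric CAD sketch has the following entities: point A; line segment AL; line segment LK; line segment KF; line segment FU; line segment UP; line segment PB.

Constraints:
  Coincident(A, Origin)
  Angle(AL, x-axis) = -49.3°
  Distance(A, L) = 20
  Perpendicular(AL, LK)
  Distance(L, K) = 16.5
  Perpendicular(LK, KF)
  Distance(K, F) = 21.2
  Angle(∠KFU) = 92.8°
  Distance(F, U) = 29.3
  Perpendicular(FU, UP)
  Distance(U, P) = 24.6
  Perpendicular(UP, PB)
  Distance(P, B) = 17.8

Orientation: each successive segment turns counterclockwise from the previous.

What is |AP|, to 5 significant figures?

26.008

A is at the origin; AL runs at -49.3° with length 20.0, so L = (13.042, -15.163). AL ⟂ LK, so LK runs at 40.700°; with |LK| = 16.5, K = (25.551, -4.4031). LK ⟂ KF, so KF runs at 130.70°; with |KF| = 21.2, F = (11.727, 11.669). ∠KFU = 92.8° gives FU at -142.10° from the x-axis; with |FU| = 29.3, U = (-11.393, -6.3292). The perpendicularity gives UP at right angles to FU, so UP runs at -52.100°; with |UP| = 24.6, P = (3.7180, -25.741). Then |AP| = |P − A| = 26.008.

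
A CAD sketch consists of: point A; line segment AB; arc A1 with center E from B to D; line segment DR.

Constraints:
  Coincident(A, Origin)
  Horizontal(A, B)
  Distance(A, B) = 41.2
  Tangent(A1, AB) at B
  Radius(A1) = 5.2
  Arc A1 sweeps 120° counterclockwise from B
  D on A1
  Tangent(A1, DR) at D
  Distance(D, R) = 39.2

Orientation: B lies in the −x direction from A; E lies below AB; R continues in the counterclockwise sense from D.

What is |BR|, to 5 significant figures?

44.394

A is at the origin; A and B share the same y with |AB| = 41.2 and B on the −x side, so B = (-41.200, 0.0000). A1 meets AB tangentially, so EB is at right angles to AB, so E = B + (0, -5.2) = (-41.200, -5.2000). On A1, B sits at bearing 90° from E; a 120° counterclockwise sweep puts D at bearing 210°, so D = E + 5.2·(cos 210°, sin 210°) = (-45.703, -7.8000). Since A1 is tangent to DR there, ED ⟂ DR, so DR runs along (−sin 210°, cos 210°); with |DR| = 39.2, R = (-26.103, -41.748). Then |BR| = |R − B| = 44.394.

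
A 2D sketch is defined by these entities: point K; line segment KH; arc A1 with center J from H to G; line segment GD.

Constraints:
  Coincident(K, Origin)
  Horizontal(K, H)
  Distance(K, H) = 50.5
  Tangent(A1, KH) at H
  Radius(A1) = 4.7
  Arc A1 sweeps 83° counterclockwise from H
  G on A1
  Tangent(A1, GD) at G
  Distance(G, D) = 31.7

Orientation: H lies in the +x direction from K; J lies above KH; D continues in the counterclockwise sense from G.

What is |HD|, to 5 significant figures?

36.598

K is at the origin; KH is horizontal with |KH| = 50.5 and H on the +x side, so H = (50.500, 0.0000). The tangent condition forces JH to be normal to KH, so J = H + (0, 4.7) = (50.500, 4.7000). On A1, H sits at bearing -90° from J; an 83° counterclockwise sweep puts G at bearing -7°, so G = J + 4.7·(cos -7°, sin -7°) = (55.165, 4.1272). A1 meets GD tangentially, so JG is at right angles to GD, so GD runs along (−sin -7°, cos -7°); with |GD| = 31.7, D = (59.028, 35.591). Then |HD| = |D − H| = 36.598.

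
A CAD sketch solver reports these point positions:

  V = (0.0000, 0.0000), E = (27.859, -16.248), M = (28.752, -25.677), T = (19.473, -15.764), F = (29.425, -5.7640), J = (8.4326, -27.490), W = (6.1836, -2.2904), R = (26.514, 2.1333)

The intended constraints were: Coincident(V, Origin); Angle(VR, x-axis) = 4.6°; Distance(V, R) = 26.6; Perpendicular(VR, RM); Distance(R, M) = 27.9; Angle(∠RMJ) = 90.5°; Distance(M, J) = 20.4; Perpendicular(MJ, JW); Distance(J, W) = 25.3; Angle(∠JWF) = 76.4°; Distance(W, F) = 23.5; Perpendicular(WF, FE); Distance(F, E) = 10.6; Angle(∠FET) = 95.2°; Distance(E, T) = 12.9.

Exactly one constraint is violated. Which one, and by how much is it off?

Distance(E, T) = 12.9 — off by 4.50.

V = (0.00, 0.00) ✓; VR at 4.600° ✓; |VR| = 26.60 ✓; ∠(VR, RM) = 90.00° ✓; |RM| = 27.90 ✓; ∠RMJ = 90.50° ✓; |MJ| = 20.40 ✓; ∠(MJ, JW) = 90.00° ✓; |JW| = 25.30 ✓; ∠JWF = 76.40° ✓; |WF| = 23.50 ✓; ∠(WF, FE) = 90.00° ✓; |FE| = 10.60 ✓; ∠FET = 95.19° ✓; |ET| = 8.400 ✗.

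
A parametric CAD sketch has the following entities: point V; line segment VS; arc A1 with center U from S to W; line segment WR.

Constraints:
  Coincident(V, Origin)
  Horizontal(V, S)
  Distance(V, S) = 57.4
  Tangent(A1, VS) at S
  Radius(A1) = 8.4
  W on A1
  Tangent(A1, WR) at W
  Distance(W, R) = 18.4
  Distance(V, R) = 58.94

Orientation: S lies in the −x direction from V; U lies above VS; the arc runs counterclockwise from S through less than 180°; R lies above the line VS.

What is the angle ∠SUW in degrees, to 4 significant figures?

98.85°

Checks: |US| = 8.400 ✓; |UW| = 8.400 ✓; ∠(UW, WR) = 90.00° ✓; |WR| = 18.40 ✓; |VR| = 58.94 ✓.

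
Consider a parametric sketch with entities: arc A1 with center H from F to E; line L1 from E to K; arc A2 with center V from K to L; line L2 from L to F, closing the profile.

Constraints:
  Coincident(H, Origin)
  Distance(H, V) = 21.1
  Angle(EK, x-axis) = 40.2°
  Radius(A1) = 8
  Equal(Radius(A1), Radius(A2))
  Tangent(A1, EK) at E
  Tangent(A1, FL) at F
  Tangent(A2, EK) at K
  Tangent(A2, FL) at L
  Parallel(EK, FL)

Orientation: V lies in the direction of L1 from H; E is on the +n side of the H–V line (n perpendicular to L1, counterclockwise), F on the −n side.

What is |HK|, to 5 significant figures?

22.566

The slot axis is L1's direction at 40.2°, so u = (cos 40.2°, sin 40.2°) = (0.76380, 0.64546) and n = (−sin 40.2°, cos 40.2°) = (-0.64546, 0.76380). H is at the origin and V lies 21.1 along u from H, so V = 21.1·u = (16.116, 13.619). Tangency of A1 to both parallel lines with radius 8.0 puts E and F at H ± 8.0·n: E = (-5.1637, 6.1104), F = (5.1637, -6.1104). Equal radii place K and L the same way about V: K = V + 8.0·n = (10.952, 19.730), L = V − 8.0·n = (21.280, 7.5088). Then |HK| = |K − H| = 22.566.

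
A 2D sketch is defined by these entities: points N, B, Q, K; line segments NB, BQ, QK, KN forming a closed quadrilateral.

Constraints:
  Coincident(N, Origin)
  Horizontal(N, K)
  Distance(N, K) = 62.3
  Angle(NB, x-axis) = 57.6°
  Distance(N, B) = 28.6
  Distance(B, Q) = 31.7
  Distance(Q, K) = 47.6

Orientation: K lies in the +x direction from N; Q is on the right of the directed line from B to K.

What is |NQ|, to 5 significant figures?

17.065

N is at the origin; N and K share the same y with |NK| = 62.3 and K in +x, so K = (62.3, 0). NB runs at 57.6° with |NB| = 28.6, so B = (15.325, 24.148). Q is determined by |BQ| = 31.7 and |QK| = 47.6 together: it lies at the intersection of circle(B, 31.7) and circle(K, 47.6). With |BK| = 52.819, the foot of the radical line on BK is 14.473 from B and the perpendicular offset is √(31.7² − 14.473²) = 28.203. Taking the right-of-BK solution: Q = (15.303, -7.5522).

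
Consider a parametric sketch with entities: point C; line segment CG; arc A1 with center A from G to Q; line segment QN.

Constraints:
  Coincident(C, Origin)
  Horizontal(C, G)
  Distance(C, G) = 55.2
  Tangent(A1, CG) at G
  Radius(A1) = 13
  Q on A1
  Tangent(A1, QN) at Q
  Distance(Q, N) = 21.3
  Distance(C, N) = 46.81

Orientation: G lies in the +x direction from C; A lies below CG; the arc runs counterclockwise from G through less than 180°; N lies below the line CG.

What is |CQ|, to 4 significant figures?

43.76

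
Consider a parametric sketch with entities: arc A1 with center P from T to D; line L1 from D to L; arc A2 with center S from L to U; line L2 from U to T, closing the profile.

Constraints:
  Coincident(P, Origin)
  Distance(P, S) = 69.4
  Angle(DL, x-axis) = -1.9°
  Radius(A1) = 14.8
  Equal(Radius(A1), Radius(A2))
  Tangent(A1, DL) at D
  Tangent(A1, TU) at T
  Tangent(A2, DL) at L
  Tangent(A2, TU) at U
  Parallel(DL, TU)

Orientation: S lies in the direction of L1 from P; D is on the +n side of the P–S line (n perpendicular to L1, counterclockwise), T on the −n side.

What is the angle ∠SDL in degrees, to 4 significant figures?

12.04°

Tangency of A1 to both parallel lines with radius 14.8 puts D and T at P ± 14.8·n: D = (0.4907, 14.79), T = (-0.4907, -14.79). Equal radii place L and U the same way about S: L = S + 14.8·n = (69.85, 12.49), U = S − 14.8·n = (68.87, -17.09). Then cos ∠SDL = DS·DL / (|DS||DL|), giving 12.04°.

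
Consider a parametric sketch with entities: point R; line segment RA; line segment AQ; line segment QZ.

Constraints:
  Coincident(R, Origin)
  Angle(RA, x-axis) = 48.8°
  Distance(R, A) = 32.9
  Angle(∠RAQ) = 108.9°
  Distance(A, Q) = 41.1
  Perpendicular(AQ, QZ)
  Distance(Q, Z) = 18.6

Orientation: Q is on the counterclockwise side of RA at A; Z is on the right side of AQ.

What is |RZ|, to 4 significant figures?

71.77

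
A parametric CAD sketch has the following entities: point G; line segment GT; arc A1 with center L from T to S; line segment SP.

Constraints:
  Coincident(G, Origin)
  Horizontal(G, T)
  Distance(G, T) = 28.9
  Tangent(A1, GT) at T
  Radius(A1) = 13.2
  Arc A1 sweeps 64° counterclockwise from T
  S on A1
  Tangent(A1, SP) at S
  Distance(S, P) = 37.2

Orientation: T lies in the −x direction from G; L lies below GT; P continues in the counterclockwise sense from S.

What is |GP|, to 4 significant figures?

70.18

On A1, T sits at bearing 90° from L; a 64° counterclockwise sweep puts S at bearing 154°, so S = L + 13.2·(cos 154°, sin 154°) = (-40.76, -7.414). A1 meets SP tangentially, so LS is at right angles to SP, so SP runs along (−sin 154°, cos 154°); with |SP| = 37.2, P = (-57.07, -40.85). Then |GP| = |P − G| = 70.18.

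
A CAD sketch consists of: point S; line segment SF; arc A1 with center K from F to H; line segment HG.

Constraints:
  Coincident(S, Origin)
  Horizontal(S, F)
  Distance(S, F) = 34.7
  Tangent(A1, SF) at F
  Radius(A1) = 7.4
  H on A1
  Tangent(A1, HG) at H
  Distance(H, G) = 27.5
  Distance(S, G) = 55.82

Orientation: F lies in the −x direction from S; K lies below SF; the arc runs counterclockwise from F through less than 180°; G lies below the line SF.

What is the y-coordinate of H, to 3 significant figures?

-6.87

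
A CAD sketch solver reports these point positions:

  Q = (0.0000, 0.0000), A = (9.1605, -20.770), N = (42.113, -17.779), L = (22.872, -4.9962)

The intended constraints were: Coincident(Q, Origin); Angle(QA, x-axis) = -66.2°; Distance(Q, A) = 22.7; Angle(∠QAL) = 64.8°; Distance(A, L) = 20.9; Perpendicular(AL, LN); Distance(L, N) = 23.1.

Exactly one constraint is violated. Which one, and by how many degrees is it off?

Perpendicular(AL, LN) — off by 7.40°.

Q = (0.00, 0.00) ✓; QA at -66.20° ✓; |QA| = 22.70 ✓; ∠QAL = 64.80° ✓; |AL| = 20.90 ✓; ∠(AL, LN) = 82.60° ✗; |LN| = 23.10 ✓.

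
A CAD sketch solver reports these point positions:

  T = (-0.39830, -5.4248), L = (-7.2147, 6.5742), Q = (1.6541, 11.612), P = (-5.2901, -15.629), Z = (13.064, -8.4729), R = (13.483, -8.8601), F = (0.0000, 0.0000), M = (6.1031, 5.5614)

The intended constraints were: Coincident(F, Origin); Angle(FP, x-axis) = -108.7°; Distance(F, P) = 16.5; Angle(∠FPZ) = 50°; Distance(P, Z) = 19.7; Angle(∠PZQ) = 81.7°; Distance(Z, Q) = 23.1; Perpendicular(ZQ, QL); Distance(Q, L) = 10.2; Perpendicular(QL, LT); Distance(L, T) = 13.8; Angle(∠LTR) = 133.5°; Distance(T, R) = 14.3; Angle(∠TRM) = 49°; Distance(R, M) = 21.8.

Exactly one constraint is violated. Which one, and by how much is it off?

Distance(R, M) = 21.8 — off by 5.60.

F = (0.00, 0.00) ✓; FP at -108.7° ✓; |FP| = 16.50 ✓; ∠FPZ = 50.00° ✓; |PZ| = 19.70 ✓; ∠PZQ = 81.70° ✓; |ZQ| = 23.10 ✓; ∠(ZQ, QL) = 90.00° ✓; |QL| = 10.20 ✓; ∠(QL, LT) = 90.00° ✓; |LT| = 13.80 ✓; ∠LTR = 133.5° ✓; |TR| = 14.30 ✓; ∠TRM = 49.00° ✓; |RM| = 16.20 ✗.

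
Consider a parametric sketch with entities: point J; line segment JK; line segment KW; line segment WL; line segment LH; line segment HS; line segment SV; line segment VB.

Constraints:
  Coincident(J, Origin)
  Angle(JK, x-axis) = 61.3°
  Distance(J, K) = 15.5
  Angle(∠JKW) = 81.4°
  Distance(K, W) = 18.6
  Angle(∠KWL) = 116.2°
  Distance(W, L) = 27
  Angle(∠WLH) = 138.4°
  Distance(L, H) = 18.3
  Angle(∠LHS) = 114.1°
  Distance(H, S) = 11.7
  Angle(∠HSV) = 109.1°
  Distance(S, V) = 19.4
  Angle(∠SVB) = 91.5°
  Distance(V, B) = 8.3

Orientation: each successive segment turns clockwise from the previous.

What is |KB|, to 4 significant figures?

25.56

J is at the origin; JK runs at 61.3° with length 15.5, so K = (7.443, 13.60). ∠JKW = 81.4° gives KW at -37.30° from the x-axis; with |KW| = 18.6, W = (22.24, 2.324). ∠KWL = 116.2° gives WL at -101.1° from the x-axis; with |WL| = 27.0, L = (17.04, -24.17). ∠WLH = 138.4° gives LH at -142.7° from the x-axis; with |LH| = 18.3, H = (2.484, -35.26). ∠LHS = 114.1° gives HS at 151.4° from the x-axis; with |HS| = 11.7, S = (-7.788, -29.66). ∠HSV = 109.1° gives SV at 80.50° from the x-axis; with |SV| = 19.4, V = (-4.586, -10.53). ∠SVB = 91.5° gives VB at -8.000° from the x-axis; with |VB| = 8.3, B = (3.633, -11.68). Then |KB| = |B − K| = 25.56.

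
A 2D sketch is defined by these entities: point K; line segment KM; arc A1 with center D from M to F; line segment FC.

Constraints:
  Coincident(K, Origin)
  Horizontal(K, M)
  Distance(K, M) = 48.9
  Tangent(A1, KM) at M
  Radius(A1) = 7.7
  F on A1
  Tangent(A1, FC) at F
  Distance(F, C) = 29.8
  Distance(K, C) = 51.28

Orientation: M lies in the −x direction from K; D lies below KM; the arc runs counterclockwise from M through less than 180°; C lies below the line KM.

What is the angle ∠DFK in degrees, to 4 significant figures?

25.28°

Checks: K = (0.00, 0.00) ✓; |DF| = 7.700 ✓; ∠(DF, FC) = 90.00° ✓; |FC| = 29.80 ✓; |KC| = 51.28 ✓.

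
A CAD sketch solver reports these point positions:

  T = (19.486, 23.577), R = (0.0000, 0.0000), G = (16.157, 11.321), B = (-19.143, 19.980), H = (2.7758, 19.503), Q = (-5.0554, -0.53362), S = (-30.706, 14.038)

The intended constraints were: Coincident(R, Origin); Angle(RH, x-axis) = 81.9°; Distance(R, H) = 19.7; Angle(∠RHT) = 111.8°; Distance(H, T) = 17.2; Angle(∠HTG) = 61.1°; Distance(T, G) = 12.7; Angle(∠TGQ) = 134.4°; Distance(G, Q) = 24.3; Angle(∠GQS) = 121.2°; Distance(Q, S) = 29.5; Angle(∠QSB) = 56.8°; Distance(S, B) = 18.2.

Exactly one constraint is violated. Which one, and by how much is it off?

Distance(S, B) = 18.2 — off by 5.20.

R = (0.00, 0.00) ✓; RH at 81.90° ✓; |RH| = 19.70 ✓; ∠RHT = 111.8° ✓; |HT| = 17.20 ✓; ∠HTG = 61.10° ✓; |TG| = 12.70 ✓; ∠TGQ = 134.4° ✓; |GQ| = 24.30 ✓; ∠GQS = 121.2° ✓; |QS| = 29.50 ✓; ∠QSB = 56.80° ✓; |SB| = 13.00 ✗.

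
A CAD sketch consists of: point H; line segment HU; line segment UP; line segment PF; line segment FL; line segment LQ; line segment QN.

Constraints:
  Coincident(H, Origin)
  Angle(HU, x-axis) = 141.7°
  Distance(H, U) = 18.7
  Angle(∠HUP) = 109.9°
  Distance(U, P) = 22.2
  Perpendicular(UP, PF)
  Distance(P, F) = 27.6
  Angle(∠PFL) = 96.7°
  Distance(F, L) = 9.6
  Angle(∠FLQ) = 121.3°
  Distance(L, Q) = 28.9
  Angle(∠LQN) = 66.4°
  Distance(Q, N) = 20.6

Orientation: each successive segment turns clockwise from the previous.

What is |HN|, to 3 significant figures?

27.0

∠FLQ = 121.3° gives LQ at -160° from the x-axis; with |LQ| = 28.9, Q = (-10.7, 4.85). ∠LQN = 66.4° gives QN at 86.0° from the x-axis; with |QN| = 20.6, N = (-9.21, 25.4). Then |HN| = |N − H| = 27.0.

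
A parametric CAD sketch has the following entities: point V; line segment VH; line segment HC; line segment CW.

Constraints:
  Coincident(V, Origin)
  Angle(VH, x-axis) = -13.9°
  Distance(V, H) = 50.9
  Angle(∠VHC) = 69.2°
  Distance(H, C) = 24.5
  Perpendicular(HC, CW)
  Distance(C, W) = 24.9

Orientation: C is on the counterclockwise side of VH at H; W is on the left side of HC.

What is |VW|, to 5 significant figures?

23.575

∠VHC = 69.2°, so HC runs at -13.9° + (180° − 69.2°) = 96.900° from the x-axis; with |HC| = 24.5, C = H + 24.5·(cos 96.900°, sin 96.900°) = (46.466, 12.095). HC ⟂ CW; with |CW| = 24.9 on the left of HC, W = C + 24.9·(-0.99276, -0.12014) = (21.746, 9.1035). Then |VW| = |W − V| = 23.575.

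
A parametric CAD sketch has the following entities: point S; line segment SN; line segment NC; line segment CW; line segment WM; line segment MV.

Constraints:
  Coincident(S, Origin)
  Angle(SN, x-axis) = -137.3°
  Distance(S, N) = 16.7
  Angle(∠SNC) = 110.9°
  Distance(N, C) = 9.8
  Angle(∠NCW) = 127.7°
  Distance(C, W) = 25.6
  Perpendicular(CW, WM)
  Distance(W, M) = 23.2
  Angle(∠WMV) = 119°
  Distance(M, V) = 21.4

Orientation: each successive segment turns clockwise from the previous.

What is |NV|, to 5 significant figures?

28.853

S is at the origin; SN runs at -137.3° with length 16.7, so N = (-12.273, -11.325). ∠SNC = 110.9° gives NC at 153.60° from the x-axis; with |NC| = 9.8, C = (-21.051, -6.9678). ∠NCW = 127.7° gives CW at 101.30° from the x-axis; with |CW| = 25.6, W = (-26.067, 18.136). CW is perpendicular to WM, so WM runs at 11.300°; with |WM| = 23.2, M = (-3.3170, 22.682). ∠WMV = 119.0° gives MV at -49.700° from the x-axis; with |MV| = 21.4, V = (10.524, 6.3607). Then |NV| = |V − N| = 28.853.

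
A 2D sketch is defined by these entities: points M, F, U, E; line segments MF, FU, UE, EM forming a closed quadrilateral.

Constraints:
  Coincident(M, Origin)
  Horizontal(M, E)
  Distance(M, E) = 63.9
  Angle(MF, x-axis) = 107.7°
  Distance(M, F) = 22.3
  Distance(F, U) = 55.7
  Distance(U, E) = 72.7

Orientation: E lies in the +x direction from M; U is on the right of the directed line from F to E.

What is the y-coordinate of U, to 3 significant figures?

-34.1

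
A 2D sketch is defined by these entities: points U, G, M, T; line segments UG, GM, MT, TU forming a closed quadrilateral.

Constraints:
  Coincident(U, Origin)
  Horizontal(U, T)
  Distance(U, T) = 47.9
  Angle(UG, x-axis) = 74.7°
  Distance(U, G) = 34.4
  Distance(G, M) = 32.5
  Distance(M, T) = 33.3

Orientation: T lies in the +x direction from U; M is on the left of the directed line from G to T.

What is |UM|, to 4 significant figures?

52.89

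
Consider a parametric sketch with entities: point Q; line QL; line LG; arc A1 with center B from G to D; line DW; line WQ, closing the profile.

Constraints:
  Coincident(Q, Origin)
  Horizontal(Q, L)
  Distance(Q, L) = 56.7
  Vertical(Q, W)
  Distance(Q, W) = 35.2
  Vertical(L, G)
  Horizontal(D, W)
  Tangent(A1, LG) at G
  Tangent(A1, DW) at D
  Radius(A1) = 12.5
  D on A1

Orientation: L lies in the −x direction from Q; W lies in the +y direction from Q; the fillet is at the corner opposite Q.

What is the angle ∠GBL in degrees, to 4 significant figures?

61.16°

The virtual corner opposite Q is at (-56.70, 35.20). Since A1 is tangent to LG there, BG ⟂ LG and the tangent condition forces BD to be normal to DW, with radius 12.5, so the center B sits 12.5 in from both sides at B = (-44.20, 22.70). That places the tangent points at G = (-56.70, 22.70) on LG and D = (-44.20, 35.20) on DW. Then cos ∠GBL = BG·BL / (|BG||BL|), giving 61.16°.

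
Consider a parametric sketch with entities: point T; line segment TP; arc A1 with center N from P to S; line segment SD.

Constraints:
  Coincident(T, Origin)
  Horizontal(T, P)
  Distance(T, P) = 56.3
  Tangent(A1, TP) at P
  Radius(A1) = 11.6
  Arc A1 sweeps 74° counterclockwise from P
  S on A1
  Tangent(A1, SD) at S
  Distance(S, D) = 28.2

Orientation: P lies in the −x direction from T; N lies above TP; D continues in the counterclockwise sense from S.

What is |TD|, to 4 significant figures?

51.56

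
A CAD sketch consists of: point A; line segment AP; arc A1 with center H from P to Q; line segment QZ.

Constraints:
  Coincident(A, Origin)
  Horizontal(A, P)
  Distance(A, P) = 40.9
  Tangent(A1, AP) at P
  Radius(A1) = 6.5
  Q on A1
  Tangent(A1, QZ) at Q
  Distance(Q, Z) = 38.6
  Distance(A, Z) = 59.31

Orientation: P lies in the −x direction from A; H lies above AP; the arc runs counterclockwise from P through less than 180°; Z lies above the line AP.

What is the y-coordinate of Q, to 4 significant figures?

7.102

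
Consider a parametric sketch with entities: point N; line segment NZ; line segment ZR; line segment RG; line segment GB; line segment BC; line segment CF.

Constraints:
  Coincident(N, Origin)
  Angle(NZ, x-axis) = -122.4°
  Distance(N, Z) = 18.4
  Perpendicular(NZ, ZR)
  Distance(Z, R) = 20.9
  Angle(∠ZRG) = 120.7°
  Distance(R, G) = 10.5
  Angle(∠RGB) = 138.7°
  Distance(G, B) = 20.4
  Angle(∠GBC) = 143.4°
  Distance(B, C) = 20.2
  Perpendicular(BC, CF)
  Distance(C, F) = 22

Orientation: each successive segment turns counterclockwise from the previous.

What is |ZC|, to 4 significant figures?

43.49

N is at the origin; NZ runs at -122.4° with length 18.4, so Z = (-9.859, -15.54). The perpendicularity gives ZR at right angles to NZ, so ZR runs at -32.40°; with |ZR| = 20.9, R = (7.787, -26.73). ∠ZRG = 120.7° gives RG at 26.90° from the x-axis; with |RG| = 10.5, G = (17.15, -21.98). ∠RGB = 138.7° gives GB at 68.20° from the x-axis; with |GB| = 20.4, B = (24.73, -3.043). ∠GBC = 143.4° gives BC at 104.8° from the x-axis; with |BC| = 20.2, C = (19.57, 16.49). Then |ZC| = |C − Z| = 43.49.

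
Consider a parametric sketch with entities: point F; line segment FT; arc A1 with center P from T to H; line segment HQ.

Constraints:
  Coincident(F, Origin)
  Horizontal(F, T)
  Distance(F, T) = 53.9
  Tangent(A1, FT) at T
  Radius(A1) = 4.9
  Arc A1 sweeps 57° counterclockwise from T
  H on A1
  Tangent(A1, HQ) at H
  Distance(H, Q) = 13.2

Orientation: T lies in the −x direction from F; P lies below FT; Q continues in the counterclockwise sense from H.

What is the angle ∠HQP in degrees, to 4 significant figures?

20.37°

F is at the origin; FT is horizontal with |FT| = 53.9 and T on the −x side, so T = (-53.90, 0.000). A1 meets FT tangentially, so PT is at right angles to FT, so P = T + (0, -4.9) = (-53.90, -4.900). On A1, T sits at bearing 90° from P; a 57° counterclockwise sweep puts H at bearing 147°, so H = P + 4.9·(cos 147°, sin 147°) = (-58.01, -2.231). Since A1 is tangent to HQ there, PH ⟂ HQ, so HQ runs along (−sin 147°, cos 147°); with |HQ| = 13.2, Q = (-65.20, -13.30). Then cos ∠HQP = QH·QP / (|QH||QP|), giving 20.37°.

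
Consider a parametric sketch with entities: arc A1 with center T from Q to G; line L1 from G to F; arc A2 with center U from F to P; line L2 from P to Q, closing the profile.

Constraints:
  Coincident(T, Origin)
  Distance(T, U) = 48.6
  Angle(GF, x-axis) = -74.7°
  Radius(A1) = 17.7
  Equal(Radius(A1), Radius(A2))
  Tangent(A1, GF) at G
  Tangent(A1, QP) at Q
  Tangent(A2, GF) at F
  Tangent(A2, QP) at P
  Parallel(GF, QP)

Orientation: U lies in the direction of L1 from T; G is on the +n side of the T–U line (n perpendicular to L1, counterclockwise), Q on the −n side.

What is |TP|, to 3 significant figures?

51.7

The slot axis is L1's direction at -74.7°, so u = (cos -74.7°, sin -74.7°) = (0.264, -0.965) and n = (−sin -74.7°, cos -74.7°) = (0.965, 0.264). T is at the origin and U lies 48.6 along u from T, so U = 48.6·u = (12.8, -46.9). Tangency of A1 to both parallel lines with radius 17.7 puts G and Q at T ± 17.7·n: G = (17.1, 4.67), Q = (-17.1, -4.67). Equal radii place F and P the same way about U: F = U + 17.7·n = (29.9, -42.2), P = U − 17.7·n = (-4.25, -51.5). Then |TP| = |P − T| = 51.7.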